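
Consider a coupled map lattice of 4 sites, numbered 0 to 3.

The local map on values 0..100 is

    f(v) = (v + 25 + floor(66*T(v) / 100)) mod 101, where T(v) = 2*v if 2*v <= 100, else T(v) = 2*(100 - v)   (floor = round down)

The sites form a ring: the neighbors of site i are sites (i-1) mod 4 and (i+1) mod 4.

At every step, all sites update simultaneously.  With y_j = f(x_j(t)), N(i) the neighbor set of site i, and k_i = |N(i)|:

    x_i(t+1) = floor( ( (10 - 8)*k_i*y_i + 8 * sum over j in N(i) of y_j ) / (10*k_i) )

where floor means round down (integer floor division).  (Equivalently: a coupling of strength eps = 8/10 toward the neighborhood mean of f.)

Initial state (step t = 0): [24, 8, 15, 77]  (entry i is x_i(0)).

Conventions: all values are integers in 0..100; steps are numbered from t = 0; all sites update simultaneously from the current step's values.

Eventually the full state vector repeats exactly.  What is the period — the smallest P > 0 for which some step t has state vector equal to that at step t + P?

Answer: 4
Key observation: The state at step 17, [28, 28, 28, 28], reappears at step 21 — and no state repeats earlier — so the cycle the system enters has period 4.

Derivation:
t=0: [24, 8, 15, 77]
t=1: [45, 64, 41, 61]
t=2: [34, 25, 32, 26]
t=3: [67, 57, 87, 57]
t=4: [36, 32, 35, 32]
t=5: [80, 24, 80, 24]
t=6: [70, 40, 70, 40]
t=7: [19, 29, 19, 29]
t=8: [87, 73, 87, 73]
t=9: [31, 28, 31, 28]
t=10: [90, 94, 90, 94]
t=11: [25, 26, 25, 26]
t=12: [84, 83, 84, 83]
t=13: [29, 29, 29, 29]
t=14: [92, 92, 92, 92]
t=15: [26, 26, 26, 26]
t=16: [85, 85, 85, 85]
t=17: [28, 28, 28, 28]
t=18: [89, 89, 89, 89]
t=19: [27, 27, 27, 27]
t=20: [87, 87, 87, 87]
t=21: [28, 28, 28, 28]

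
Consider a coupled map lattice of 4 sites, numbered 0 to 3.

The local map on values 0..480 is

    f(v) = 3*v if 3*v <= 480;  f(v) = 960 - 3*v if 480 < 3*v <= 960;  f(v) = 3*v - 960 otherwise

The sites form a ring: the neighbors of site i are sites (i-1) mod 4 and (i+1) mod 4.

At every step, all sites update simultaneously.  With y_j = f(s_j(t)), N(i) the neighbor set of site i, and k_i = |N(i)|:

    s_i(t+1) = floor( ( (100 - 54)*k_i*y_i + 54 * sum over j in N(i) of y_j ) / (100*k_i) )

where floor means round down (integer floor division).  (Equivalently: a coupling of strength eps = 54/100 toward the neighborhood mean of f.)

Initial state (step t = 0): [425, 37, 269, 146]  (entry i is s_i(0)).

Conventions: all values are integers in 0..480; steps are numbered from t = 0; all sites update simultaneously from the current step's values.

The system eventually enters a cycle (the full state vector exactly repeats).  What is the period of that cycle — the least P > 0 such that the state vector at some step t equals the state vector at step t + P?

Answer: 16
Key observation: The state at step 27, [429, 429, 429, 429], reappears at step 43 — and no state repeats earlier — so the cycle the system enters has period 16.

Derivation:
t=0: [425, 37, 269, 146]
t=1: [293, 177, 218, 327]
t=2: [158, 301, 262, 114]
t=3: [325, 201, 187, 332]
t=4: [113, 276, 289, 128]
t=5: [295, 177, 182, 293]
t=6: [172, 329, 328, 169]
t=7: [333, 138, 140, 334]
t=8: [141, 314, 316, 143]
t=9: [315, 125, 126, 314]
t=10: [113, 278, 279, 114]
t=11: [282, 182, 182, 282]
t=12: [195, 333, 333, 195]
t=13: [284, 129, 129, 284]
t=14: [183, 311, 311, 183]
t=15: [307, 130, 130, 307]
t=16: [133, 295, 295, 133]
t=17: [311, 162, 162, 311]
t=18: [147, 353, 353, 147]
t=19: [348, 191, 191, 348]
t=20: [165, 305, 305, 165]
t=21: [351, 158, 158, 351]
t=22: [195, 371, 371, 195]
t=23: [315, 212, 212, 315]
t=24: [98, 240, 240, 98]
t=25: [279, 254, 254, 279]
t=26: [143, 177, 177, 143]
t=27: [429, 429, 429, 429]
t=28: [327, 327, 327, 327]
t=29: [21, 21, 21, 21]
t=30: [63, 63, 63, 63]
t=31: [189, 189, 189, 189]
t=32: [393, 393, 393, 393]
t=33: [219, 219, 219, 219]
t=34: [303, 303, 303, 303]
t=35: [51, 51, 51, 51]
t=36: [153, 153, 153, 153]
t=37: [459, 459, 459, 459]
t=38: [417, 417, 417, 417]
t=39: [291, 291, 291, 291]
t=40: [87, 87, 87, 87]
t=41: [261, 261, 261, 261]
t=42: [177, 177, 177, 177]
t=43: [429, 429, 429, 429]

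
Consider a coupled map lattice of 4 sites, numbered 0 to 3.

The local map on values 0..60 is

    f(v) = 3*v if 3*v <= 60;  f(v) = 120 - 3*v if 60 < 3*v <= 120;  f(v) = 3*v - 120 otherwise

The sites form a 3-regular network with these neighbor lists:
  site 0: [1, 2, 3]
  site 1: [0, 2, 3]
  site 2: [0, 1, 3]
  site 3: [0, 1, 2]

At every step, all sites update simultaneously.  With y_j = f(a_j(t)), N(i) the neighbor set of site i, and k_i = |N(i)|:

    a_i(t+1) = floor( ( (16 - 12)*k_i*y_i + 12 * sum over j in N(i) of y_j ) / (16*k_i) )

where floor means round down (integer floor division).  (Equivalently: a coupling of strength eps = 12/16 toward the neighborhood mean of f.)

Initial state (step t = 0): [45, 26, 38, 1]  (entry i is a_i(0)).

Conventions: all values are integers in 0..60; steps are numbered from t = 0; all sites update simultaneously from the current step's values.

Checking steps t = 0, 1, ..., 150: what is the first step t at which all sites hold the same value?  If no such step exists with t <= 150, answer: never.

Answer: 1
Key observation: Synchronization is absorbing here: once all sites are equal they stay equal, and step 1 is the first all-equal step.

Derivation:
t=0: [45, 26, 38, 1]  (not all equal)
t=1: [16, 16, 16, 16]  (all equal)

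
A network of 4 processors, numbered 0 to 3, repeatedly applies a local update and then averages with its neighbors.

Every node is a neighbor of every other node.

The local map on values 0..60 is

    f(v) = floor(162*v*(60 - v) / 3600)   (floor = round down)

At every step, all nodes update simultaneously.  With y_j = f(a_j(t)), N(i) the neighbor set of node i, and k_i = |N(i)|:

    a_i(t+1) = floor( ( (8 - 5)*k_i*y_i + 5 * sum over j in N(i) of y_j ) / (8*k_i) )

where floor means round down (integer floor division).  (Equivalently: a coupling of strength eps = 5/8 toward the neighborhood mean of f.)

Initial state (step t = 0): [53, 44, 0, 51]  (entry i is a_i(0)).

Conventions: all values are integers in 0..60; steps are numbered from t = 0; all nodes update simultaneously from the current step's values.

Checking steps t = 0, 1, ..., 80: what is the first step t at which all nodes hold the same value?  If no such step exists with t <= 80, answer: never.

Simulating step by step:
t=0: [53, 44, 0, 51]  (not all equal)
t=1: [16, 19, 13, 17]  (not all equal)
t=2: [31, 31, 30, 31]  (not all equal)
t=3: [40, 40, 40, 40]  (all equal)

Answer: 3
Key observation: Synchronization is absorbing here: once all nodes are equal they stay equal, and step 3 is the first all-equal step.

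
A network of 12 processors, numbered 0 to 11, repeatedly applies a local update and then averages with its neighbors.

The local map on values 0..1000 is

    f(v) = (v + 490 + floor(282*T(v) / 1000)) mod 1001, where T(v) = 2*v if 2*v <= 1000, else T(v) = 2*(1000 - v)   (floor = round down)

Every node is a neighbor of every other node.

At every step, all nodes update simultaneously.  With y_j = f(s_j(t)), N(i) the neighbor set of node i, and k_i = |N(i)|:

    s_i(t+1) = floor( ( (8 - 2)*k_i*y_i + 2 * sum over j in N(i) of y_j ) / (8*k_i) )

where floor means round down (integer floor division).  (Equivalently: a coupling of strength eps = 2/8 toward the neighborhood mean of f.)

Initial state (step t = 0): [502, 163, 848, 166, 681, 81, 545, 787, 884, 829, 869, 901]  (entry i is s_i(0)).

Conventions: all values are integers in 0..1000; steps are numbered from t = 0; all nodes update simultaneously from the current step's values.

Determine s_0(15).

Simulating step by step:
t=0: [502, 163, 848, 166, 681, 81, 545, 787, 884, 829, 869, 901]
t=1: [323, 667, 433, 671, 380, 574, 337, 414, 445, 427, 439, 450]
t=2: [793, 319, 191, 321, 130, 290, 81, 169, 204, 183, 197, 209]
t=3: [502, 931, 786, 934, 716, 898, 660, 761, 801, 777, 793, 806]
t=4: [304, 440, 394, 441, 372, 430, 354, 386, 399, 391, 396, 400]
t=5: [752, 179, 126, 180, 101, 167, 81, 117, 132, 123, 129, 133]
t=6: [459, 742, 682, 743, 653, 729, 631, 671, 689, 679, 685, 690]
t=7: [242, 366, 347, 366, 338, 362, 331, 343, 349, 346, 348, 349]
t=8: [659, 72, 51, 72, 40, 68, 32, 46, 53, 50, 52, 53]
t=9: [398, 588, 564, 588, 552, 584, 543, 559, 567, 564, 566, 567]
t=10: [158, 302, 294, 302, 290, 300, 287, 292, 295, 294, 294, 295]
t=11: [790, 954, 944, 954, 940, 951, 936, 942, 946, 944, 944, 946]
t=12: [413, 465, 462, 465, 461, 464, 460, 461, 463, 462, 462, 463]
t=13: [153, 213, 209, 213, 208, 211, 207, 208, 210, 209, 209, 210]
t=14: [751, 819, 814, 819, 813, 817, 812, 813, 815, 814, 814, 815]
t=15: [386, 408, 406, 408, 406, 408, 406, 406, 407, 406, 406, 407]

Answer: s_0(15) = 386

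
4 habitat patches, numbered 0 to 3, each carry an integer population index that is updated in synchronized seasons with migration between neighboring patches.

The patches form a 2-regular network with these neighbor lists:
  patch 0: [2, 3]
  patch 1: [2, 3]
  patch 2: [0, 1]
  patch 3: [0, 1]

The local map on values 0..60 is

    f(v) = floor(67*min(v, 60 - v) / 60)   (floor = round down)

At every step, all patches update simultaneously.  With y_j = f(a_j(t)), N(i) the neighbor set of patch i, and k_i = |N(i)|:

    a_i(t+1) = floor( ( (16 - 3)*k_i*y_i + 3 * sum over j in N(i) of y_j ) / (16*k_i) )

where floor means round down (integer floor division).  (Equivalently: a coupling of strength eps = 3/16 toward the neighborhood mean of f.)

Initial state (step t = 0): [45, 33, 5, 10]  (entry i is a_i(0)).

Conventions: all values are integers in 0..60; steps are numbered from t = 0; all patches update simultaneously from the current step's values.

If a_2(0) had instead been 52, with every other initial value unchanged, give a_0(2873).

Simulating step by step:
t=0: [45, 33, 52, 10]
t=1: [14, 26, 10, 13]
t=2: [14, 25, 13, 15]
t=3: [15, 24, 15, 16]
t=4: [16, 24, 16, 17]
t=5: [17, 24, 17, 18]
t=6: [18, 24, 18, 20]
t=7: [20, 25, 20, 22]
t=8: [22, 26, 22, 24]
t=9: [24, 28, 24, 26]
t=10: [26, 30, 26, 28]
t=11: [29, 32, 29, 31]
t=12: [32, 31, 31, 31]
t=13: [31, 32, 31, 31]
t=14: [32, 31, 31, 31]

Answer: a_0(2873) = 31
Key observation: The state at step 12, [32, 31, 31, 31], reappears at step 14: the system is in a cycle of period 2 from step 12 on.  Therefore the state at step 2873 equals the state at step 12 + ((2873 - 12) mod 2) = 13, which is [31, 32, 31, 31].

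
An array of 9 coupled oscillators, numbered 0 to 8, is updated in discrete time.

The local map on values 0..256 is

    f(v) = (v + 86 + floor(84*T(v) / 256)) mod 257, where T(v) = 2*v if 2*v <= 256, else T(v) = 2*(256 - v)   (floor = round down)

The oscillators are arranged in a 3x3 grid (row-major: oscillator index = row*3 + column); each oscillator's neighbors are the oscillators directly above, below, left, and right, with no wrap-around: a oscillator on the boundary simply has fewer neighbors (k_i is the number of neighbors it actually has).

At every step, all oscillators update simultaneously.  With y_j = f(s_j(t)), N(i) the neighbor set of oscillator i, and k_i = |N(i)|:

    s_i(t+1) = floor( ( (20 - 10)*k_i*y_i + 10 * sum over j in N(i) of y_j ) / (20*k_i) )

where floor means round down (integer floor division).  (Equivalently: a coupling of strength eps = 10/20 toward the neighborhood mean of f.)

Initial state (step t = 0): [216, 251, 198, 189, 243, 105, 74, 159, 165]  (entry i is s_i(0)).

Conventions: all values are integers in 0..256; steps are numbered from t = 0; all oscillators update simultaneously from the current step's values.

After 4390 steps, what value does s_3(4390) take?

Simulating step by step:
t=0: [216, 251, 198, 189, 243, 105, 74, 159, 165]
t=1: [71, 77, 53, 90, 64, 34, 132, 82, 39]
t=2: [213, 201, 175, 190, 197, 156, 135, 174, 165]
t=3: [67, 64, 57, 60, 61, 54, 51, 54, 53]
t=4: [192, 189, 181, 184, 184, 177, 175, 175, 174]
t=5: [61, 60, 59, 60, 59, 57, 57, 57, 56]
t=6: [186, 184, 182, 184, 182, 180, 181, 180, 179]
t=7: [60, 59, 59, 59, 59, 58, 59, 58, 58]
t=8: [184, 183, 182, 183, 182, 182, 182, 182, 182]
t=9: [59, 59, 59, 59, 59, 59, 59, 59, 59]
t=10: [183, 183, 183, 183, 183, 183, 183, 183, 183]
t=11: [59, 59, 59, 59, 59, 59, 59, 59, 59]

Answer: s_3(4390) = 183
Key observation: The state at step 9, [59, 59, 59, 59, 59, 59, 59, 59, 59], reappears at step 11: the system is in a cycle of period 2 from step 9 on.  Therefore the state at step 4390 equals the state at step 9 + ((4390 - 9) mod 2) = 10, which is [183, 183, 183, 183, 183, 183, 183, 183, 183].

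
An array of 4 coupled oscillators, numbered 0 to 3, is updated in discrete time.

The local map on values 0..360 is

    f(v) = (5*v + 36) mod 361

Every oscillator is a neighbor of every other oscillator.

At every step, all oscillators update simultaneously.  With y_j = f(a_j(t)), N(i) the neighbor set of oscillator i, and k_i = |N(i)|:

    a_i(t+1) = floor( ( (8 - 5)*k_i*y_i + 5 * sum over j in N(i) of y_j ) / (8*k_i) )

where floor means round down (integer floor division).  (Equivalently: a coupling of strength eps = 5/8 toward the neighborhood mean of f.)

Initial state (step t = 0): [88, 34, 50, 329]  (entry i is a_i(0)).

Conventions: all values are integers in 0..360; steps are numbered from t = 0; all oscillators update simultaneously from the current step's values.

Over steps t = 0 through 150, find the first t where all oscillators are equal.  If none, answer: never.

Simulating step by step:
t=0: [88, 34, 50, 329]  (not all equal)
t=1: [195, 210, 223, 215]  (not all equal)
t=2: [129, 81, 92, 85]  (not all equal)
t=3: [185, 145, 154, 148]  (not all equal)
t=4: [126, 93, 100, 95]  (not all equal)
t=5: [211, 183, 189, 185]  (not all equal)
t=6: [154, 191, 196, 192]  (not all equal)
t=7: [205, 236, 240, 237]  (not all equal)
t=8: [215, 181, 184, 181]  (not all equal)
t=9: [150, 182, 184, 182]  (not all equal)
t=10: [166, 192, 194, 192]  (not all equal)
t=11: [227, 249, 250, 249]  (not all equal)
t=12: [157, 176, 176, 176]  (not all equal)
t=13: [158, 174, 174, 174]  (not all equal)
t=14: [154, 167, 167, 167]  (not all equal)
t=15: [124, 135, 135, 135]  (not all equal)
t=16: [329, 338, 338, 338]  (not all equal)
t=17: [265, 272, 272, 272]  (not all equal)
t=18: [299, 305, 305, 305]  (not all equal)
t=19: [105, 110, 110, 110]  (not all equal)
t=20: [215, 219, 219, 219]  (not all equal)
t=21: [40, 43, 43, 43]  (not all equal)
t=22: [245, 247, 247, 247]  (not all equal)
t=23: [184, 185, 185, 185]  (not all equal)
t=24: [237, 237, 237, 237]  (all equal)

Answer: 24
Key observation: Synchronization is absorbing here: once all oscillators are equal they stay equal, and step 24 is the first all-equal step.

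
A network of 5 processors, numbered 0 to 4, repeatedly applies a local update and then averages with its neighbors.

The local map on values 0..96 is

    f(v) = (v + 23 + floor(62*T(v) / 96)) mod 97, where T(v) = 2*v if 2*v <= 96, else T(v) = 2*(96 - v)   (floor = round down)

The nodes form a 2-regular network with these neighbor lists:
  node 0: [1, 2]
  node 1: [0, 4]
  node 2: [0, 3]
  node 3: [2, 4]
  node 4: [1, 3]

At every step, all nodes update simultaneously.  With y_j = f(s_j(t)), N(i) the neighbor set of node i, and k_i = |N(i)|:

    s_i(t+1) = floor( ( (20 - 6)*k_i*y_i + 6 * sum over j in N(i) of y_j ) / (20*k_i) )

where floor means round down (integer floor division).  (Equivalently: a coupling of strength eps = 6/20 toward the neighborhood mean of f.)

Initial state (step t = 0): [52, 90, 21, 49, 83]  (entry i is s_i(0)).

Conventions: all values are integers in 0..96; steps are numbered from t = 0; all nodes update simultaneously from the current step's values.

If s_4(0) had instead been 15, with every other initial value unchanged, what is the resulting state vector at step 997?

Answer: [26, 26, 26, 26, 26]
Key observation: The state at step 13, [26, 26, 26, 26, 26], reappears at step 15: the system is in a cycle of period 2 from step 13 on.  Therefore the state at step 997 equals the state at step 13 + ((997 - 13) mod 2) = 13, which is [26, 26, 26, 26, 26].

Derivation:
t=0: [52, 90, 21, 49, 15]
t=1: [37, 29, 60, 43, 48]
t=2: [25, 69, 27, 27, 42]
t=3: [72, 35, 83, 74, 32]
t=4: [24, 22, 26, 37, 72]
t=5: [77, 67, 70, 23, 32]
t=6: [27, 39, 35, 71, 82]
t=7: [61, 27, 21, 25, 24]
t=8: [45, 75, 66, 78, 79]
t=9: [29, 27, 29, 27, 26]
t=10: [88, 84, 88, 84, 82]
t=11: [24, 25, 24, 25, 25]
t=12: [78, 79, 78, 79, 80]
t=13: [26, 26, 26, 26, 26]
t=14: [82, 82, 82, 82, 82]
t=15: [26, 26, 26, 26, 26]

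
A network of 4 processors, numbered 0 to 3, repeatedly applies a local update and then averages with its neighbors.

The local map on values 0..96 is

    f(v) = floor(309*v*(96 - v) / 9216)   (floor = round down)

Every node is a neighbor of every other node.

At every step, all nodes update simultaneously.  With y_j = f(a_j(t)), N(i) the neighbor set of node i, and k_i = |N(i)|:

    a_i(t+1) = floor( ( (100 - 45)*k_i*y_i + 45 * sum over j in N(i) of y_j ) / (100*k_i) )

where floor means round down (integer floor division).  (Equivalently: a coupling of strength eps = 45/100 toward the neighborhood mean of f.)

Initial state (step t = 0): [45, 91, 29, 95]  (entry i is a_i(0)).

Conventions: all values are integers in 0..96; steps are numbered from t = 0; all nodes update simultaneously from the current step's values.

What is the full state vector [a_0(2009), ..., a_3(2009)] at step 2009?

Simulating step by step:
t=0: [45, 91, 29, 95]
t=1: [54, 29, 49, 25]
t=2: [71, 67, 72, 65]
t=3: [60, 63, 60, 64]
t=4: [70, 69, 70, 69]
t=5: [61, 61, 61, 61]
t=6: [71, 71, 71, 71]
t=7: [59, 59, 59, 59]
t=8: [73, 73, 73, 73]
t=9: [56, 56, 56, 56]
t=10: [75, 75, 75, 75]
t=11: [52, 52, 52, 52]
t=12: [76, 76, 76, 76]
t=13: [50, 50, 50, 50]
t=14: [77, 77, 77, 77]
t=15: [49, 49, 49, 49]
t=16: [77, 77, 77, 77]

Answer: [49, 49, 49, 49]
Key observation: The state at step 14, [77, 77, 77, 77], reappears at step 16: the system is in a cycle of period 2 from step 14 on.  Therefore the state at step 2009 equals the state at step 14 + ((2009 - 14) mod 2) = 15, which is [49, 49, 49, 49].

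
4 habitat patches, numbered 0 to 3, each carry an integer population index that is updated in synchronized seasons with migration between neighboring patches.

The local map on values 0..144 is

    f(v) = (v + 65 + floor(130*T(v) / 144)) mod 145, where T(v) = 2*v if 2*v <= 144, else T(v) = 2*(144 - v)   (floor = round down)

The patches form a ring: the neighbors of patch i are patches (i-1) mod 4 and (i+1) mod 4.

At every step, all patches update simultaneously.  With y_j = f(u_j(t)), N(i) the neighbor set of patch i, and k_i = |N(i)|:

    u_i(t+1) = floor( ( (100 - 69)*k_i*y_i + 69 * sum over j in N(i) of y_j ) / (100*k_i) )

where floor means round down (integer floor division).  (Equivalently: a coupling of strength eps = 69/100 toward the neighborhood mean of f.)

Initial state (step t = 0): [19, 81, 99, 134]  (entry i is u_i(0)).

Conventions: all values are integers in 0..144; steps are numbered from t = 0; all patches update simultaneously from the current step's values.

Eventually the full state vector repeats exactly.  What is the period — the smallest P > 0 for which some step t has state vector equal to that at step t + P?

Simulating step by step:
t=0: [19, 81, 99, 134]
t=1: [100, 110, 95, 97]
t=2: [96, 97, 98, 101]
t=3: [100, 101, 99, 100]
t=4: [98, 99, 98, 99]
t=5: [100, 100, 100, 100]
t=6: [99, 99, 99, 99]
t=7: [100, 100, 100, 100]

Answer: 2
Key observation: The state at step 5, [100, 100, 100, 100], reappears at step 7 — and no state repeats earlier — so the cycle the system enters has period 2.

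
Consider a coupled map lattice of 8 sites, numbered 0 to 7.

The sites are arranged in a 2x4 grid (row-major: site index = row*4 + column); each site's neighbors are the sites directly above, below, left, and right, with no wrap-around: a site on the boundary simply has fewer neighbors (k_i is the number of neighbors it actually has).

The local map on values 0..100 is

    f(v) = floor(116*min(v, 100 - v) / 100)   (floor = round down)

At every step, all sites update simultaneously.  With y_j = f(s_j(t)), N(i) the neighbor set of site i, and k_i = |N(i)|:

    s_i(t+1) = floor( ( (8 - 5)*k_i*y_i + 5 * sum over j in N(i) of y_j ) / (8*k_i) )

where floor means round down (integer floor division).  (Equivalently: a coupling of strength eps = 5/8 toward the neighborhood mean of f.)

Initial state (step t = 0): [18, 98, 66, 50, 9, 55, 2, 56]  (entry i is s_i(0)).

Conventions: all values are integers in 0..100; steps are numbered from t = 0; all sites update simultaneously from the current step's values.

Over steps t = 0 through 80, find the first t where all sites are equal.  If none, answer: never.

Answer: never
Key observation: The state at step 10 reappears at step 12 — the system is in a cycle of period 2 from step 10 on.  No step 0..12 is synchronized, and the cycle repeats forever, so no step up to 80 (or ever) has all sites equal.

Derivation:
t=0: [18, 98, 66, 50, 9, 55, 2, 56]  (not all equal)
t=1: [11, 23, 27, 49, 26, 22, 30, 37]  (not all equal)
t=2: [22, 23, 35, 43, 22, 28, 33, 43]  (not all equal)
t=3: [25, 29, 38, 46, 27, 30, 39, 45]  (not all equal)
t=4: [30, 34, 43, 49, 31, 35, 43, 50]  (not all equal)
t=5: [35, 40, 48, 54, 36, 40, 49, 54]  (not all equal)
t=6: [42, 46, 52, 53, 42, 47, 53, 53]  (not all equal)
t=7: [49, 52, 54, 54, 49, 52, 54, 54]  (not all equal)
t=8: [55, 54, 53, 53, 55, 54, 53, 53]  (not all equal)
t=9: [52, 53, 53, 54, 52, 53, 53, 54]  (not all equal)
t=10: [54, 54, 53, 53, 54, 54, 53, 53]  (not all equal)
t=11: [53, 53, 53, 54, 53, 53, 53, 54]  (not all equal)
t=12: [54, 54, 53, 53, 54, 54, 53, 53]  (not all equal)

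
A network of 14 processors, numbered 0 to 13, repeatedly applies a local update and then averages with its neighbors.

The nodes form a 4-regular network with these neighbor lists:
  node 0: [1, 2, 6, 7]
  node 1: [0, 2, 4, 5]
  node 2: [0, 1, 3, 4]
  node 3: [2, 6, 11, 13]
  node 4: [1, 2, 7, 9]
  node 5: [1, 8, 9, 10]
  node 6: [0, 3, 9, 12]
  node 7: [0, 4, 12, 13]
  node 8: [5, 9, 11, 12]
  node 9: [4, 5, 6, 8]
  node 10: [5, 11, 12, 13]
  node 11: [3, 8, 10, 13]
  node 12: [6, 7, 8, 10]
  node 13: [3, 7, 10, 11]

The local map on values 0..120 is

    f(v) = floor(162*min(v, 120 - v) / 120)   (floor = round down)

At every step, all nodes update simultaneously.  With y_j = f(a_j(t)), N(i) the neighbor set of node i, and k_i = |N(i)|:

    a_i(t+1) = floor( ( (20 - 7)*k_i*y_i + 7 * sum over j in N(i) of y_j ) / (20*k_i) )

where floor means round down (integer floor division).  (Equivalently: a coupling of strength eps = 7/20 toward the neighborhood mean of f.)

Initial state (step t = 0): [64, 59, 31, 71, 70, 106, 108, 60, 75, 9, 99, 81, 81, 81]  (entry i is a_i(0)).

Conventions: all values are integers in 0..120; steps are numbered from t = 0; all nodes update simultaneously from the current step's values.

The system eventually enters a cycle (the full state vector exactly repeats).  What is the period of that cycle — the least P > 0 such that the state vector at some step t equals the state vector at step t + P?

Answer: 2
Key observation: The state at step 10, [68, 71, 70, 70, 70, 72, 70, 64, 65, 73, 66, 66, 62, 66], reappears at step 12 — and no state repeats earlier — so the cycle the system enters has period 2.

Derivation:
t=0: [64, 59, 31, 71, 70, 106, 108, 60, 75, 9, 99, 81, 81, 81]
t=1: [67, 68, 51, 56, 62, 27, 28, 74, 50, 21, 33, 51, 49, 53]
t=2: [66, 67, 69, 70, 70, 41, 45, 65, 60, 37, 49, 66, 61, 67]
t=3: [70, 69, 68, 67, 66, 59, 62, 73, 74, 54, 67, 71, 75, 70]
t=4: [67, 69, 69, 70, 70, 75, 74, 64, 64, 72, 69, 66, 62, 67]
t=5: [70, 67, 68, 67, 67, 63, 64, 73, 72, 64, 68, 71, 75, 70]
t=6: [67, 71, 70, 70, 70, 73, 72, 64, 65, 73, 69, 66, 62, 67]
t=7: [69, 66, 67, 67, 67, 64, 66, 73, 72, 64, 69, 71, 75, 70]
t=8: [68, 71, 70, 70, 70, 73, 70, 64, 65, 73, 67, 66, 62, 67]
t=9: [69, 66, 67, 67, 67, 64, 67, 73, 72, 64, 71, 71, 75, 71]
t=10: [68, 71, 70, 70, 70, 72, 70, 64, 65, 73, 66, 66, 62, 66]
t=11: [69, 66, 67, 67, 67, 65, 67, 73, 72, 64, 71, 71, 75, 71]
t=12: [68, 71, 70, 70, 70, 72, 70, 64, 65, 73, 66, 66, 62, 66]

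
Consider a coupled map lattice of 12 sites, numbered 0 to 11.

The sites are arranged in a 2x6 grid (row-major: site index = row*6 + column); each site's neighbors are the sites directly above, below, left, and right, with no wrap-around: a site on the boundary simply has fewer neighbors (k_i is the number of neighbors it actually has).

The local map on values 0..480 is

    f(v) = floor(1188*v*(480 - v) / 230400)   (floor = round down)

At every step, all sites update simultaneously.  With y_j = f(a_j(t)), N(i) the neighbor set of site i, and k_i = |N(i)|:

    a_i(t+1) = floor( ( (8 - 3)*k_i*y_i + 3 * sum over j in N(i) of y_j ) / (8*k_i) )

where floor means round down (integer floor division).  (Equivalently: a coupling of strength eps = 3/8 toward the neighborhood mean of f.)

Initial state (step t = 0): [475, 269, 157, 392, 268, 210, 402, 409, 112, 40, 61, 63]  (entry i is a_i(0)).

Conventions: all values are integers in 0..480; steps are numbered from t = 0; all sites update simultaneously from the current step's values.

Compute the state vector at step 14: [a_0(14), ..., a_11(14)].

Answer: [286, 286, 286, 286, 286, 286, 286, 286, 286, 286, 286, 286]

Derivation:
t=0: [475, 269, 157, 392, 268, 210, 402, 409, 112, 40, 61, 63]
t=1: [92, 235, 248, 191, 257, 262, 130, 176, 195, 121, 146, 163]
t=2: [214, 279, 293, 279, 288, 288, 232, 273, 278, 242, 254, 268]
t=3: [292, 288, 284, 288, 286, 286, 294, 291, 289, 294, 293, 291]
t=4: [283, 284, 286, 284, 285, 285, 281, 283, 283, 282, 282, 283]
t=5: [287, 286, 286, 286, 286, 286, 287, 287, 286, 287, 286, 286]
t=6: [285, 285, 286, 285, 286, 286, 285, 285, 285, 285, 285, 286]
t=7: [286, 286, 286, 286, 286, 286, 286, 286, 286, 286, 286, 286]
t=8: [286, 286, 286, 286, 286, 286, 286, 286, 286, 286, 286, 286]
t=9: [286, 286, 286, 286, 286, 286, 286, 286, 286, 286, 286, 286]
t=10: [286, 286, 286, 286, 286, 286, 286, 286, 286, 286, 286, 286]
t=11: [286, 286, 286, 286, 286, 286, 286, 286, 286, 286, 286, 286]
t=12: [286, 286, 286, 286, 286, 286, 286, 286, 286, 286, 286, 286]
t=13: [286, 286, 286, 286, 286, 286, 286, 286, 286, 286, 286, 286]
t=14: [286, 286, 286, 286, 286, 286, 286, 286, 286, 286, 286, 286]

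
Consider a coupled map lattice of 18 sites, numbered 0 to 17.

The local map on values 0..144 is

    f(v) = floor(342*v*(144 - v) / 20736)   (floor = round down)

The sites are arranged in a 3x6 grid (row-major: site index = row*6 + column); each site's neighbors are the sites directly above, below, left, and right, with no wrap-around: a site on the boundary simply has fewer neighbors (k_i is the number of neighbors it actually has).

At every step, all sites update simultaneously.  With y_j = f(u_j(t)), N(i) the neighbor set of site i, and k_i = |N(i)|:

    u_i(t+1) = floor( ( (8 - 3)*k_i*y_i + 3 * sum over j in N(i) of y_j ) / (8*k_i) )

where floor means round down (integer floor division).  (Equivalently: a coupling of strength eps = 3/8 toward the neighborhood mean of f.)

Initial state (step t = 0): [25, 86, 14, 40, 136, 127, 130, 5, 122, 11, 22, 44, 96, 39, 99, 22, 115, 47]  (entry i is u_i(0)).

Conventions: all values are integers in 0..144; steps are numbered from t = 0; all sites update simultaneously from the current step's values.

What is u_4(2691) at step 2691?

Answer: u_4(2691) = 83
Key observation: The state at step 5, [83, 83, 83, 83, 83, 83, 83, 83, 83, 83, 83, 83, 83, 83, 83, 83, 83, 83], reappears at step 6: the system is in a cycle of period 1 from step 5 on.  Therefore the state at step 2691 equals the state at step 5 + ((2691 - 5) mod 1) = 5, which is [83, 83, 83, 83, 83, 83, 83, 83, 83, 83, 83, 83, 83, 83, 83, 83, 83, 83].

Derivation:
t=0: [25, 86, 14, 40, 136, 127, 130, 5, 122, 11, 22, 44, 96, 39, 99, 22, 115, 47]
t=1: [51, 62, 43, 51, 29, 38, 35, 27, 40, 33, 43, 64, 65, 61, 65, 46, 54, 70]
t=2: [75, 77, 73, 72, 61, 67, 65, 60, 67, 64, 70, 80, 79, 79, 80, 74, 78, 83]
t=3: [84, 84, 85, 84, 83, 84, 84, 83, 84, 84, 84, 84, 84, 83, 84, 84, 84, 83]
t=4: [83, 82, 82, 82, 83, 83, 83, 83, 82, 83, 83, 83, 83, 83, 83, 83, 83, 83]
t=5: [83, 83, 83, 83, 83, 83, 83, 83, 83, 83, 83, 83, 83, 83, 83, 83, 83, 83]
t=6: [83, 83, 83, 83, 83, 83, 83, 83, 83, 83, 83, 83, 83, 83, 83, 83, 83, 83]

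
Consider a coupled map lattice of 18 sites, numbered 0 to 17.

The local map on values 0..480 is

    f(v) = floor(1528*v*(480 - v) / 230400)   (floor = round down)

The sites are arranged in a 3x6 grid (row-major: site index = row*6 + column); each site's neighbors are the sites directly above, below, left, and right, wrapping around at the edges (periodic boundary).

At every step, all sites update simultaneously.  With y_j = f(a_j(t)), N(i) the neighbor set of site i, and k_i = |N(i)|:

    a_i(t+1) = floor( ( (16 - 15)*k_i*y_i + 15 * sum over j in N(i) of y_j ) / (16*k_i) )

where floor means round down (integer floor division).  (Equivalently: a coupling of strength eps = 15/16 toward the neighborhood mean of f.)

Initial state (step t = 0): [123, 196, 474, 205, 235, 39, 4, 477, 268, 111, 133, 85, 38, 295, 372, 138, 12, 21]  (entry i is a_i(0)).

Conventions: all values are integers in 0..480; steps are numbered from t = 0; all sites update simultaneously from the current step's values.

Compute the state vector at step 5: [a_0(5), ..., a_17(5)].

Answer: [298, 284, 284, 275, 290, 289, 294, 288, 280, 281, 283, 295, 291, 291, 278, 282, 282, 297]

Derivation:
t=0: [123, 196, 474, 205, 235, 39, 4, 477, 268, 111, 133, 85, 38, 295, 372, 138, 12, 21]
t=1: [160, 182, 325, 253, 218, 231, 149, 262, 155, 337, 232, 129, 177, 199, 266, 241, 251, 117]
t=2: [354, 355, 360, 354, 380, 328, 342, 349, 350, 365, 346, 339, 330, 367, 356, 365, 356, 349]
t=3: [314, 290, 294, 274, 302, 294, 310, 296, 290, 294, 286, 313, 298, 302, 285, 288, 285, 315]
t=4: [357, 356, 367, 362, 367, 348, 352, 358, 363, 367, 358, 354, 349, 362, 362, 367, 358, 357]
t=5: [298, 284, 284, 275, 290, 289, 294, 288, 280, 281, 283, 295, 291, 291, 278, 282, 282, 297]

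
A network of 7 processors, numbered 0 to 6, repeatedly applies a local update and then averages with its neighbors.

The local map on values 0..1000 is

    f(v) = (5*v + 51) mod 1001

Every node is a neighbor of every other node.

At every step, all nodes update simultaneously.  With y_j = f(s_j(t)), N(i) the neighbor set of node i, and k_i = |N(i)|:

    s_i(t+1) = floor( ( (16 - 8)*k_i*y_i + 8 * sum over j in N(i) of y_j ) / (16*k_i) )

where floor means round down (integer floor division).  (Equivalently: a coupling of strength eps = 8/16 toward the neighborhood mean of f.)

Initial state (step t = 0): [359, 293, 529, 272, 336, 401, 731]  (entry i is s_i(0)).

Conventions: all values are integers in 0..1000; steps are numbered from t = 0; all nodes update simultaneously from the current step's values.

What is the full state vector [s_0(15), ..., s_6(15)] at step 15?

Simulating step by step:
t=0: [359, 293, 529, 272, 336, 401, 731]
t=1: [681, 543, 618, 500, 633, 351, 622]
t=2: [445, 575, 314, 485, 345, 592, 322]
t=3: [425, 696, 569, 508, 634, 314, 586]
t=4: [406, 553, 706, 578, 424, 591, 741]
t=5: [310, 617, 518, 669, 348, 279, 591]
t=6: [500, 305, 516, 414, 579, 435, 251]
t=7: [507, 518, 540, 328, 672, 372, 405]
t=8: [581, 604, 649, 625, 507, 717, 368]
t=9: [697, 327, 421, 371, 542, 563, 670]
t=10: [580, 643, 422, 735, 674, 718, 524]
t=11: [713, 427, 384, 619, 492, 584, 597]
t=12: [540, 361, 689, 344, 497, 688, 298]
t=13: [681, 725, 574, 689, 591, 572, 594]
t=14: [477, 569, 671, 494, 290, 667, 296]
t=15: [486, 677, 473, 521, 513, 464, 526]

Answer: [486, 677, 473, 521, 513, 464, 526]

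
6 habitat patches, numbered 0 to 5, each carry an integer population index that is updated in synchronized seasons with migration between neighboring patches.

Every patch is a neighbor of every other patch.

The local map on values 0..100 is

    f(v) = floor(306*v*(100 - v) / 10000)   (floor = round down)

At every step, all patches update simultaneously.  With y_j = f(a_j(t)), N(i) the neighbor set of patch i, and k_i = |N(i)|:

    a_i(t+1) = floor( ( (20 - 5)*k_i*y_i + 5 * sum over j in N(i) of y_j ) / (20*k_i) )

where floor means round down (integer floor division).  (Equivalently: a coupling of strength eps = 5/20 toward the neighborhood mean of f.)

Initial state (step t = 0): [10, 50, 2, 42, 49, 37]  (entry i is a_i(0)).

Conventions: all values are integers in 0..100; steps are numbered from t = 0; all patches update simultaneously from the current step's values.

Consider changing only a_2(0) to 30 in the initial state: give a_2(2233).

Answer: a_2(2233) = 69
Key observation: The state at step 8, [65, 65, 65, 65, 65, 65], reappears at step 10: the system is in a cycle of period 2 from step 8 on.  Therefore the state at step 2233 equals the state at step 8 + ((2233 - 8) mod 2) = 9, which is [69, 69, 69, 69, 69, 69].

Derivation:
t=0: [10, 50, 30, 42, 49, 37]
t=1: [38, 72, 64, 71, 72, 69]
t=2: [70, 62, 68, 63, 62, 65]
t=3: [65, 71, 66, 70, 71, 69]
t=4: [67, 63, 67, 64, 63, 65]
t=5: [67, 70, 67, 69, 70, 69]
t=6: [66, 64, 66, 65, 64, 65]
t=7: [68, 69, 68, 69, 69, 69]
t=8: [65, 65, 65, 65, 65, 65]
t=9: [69, 69, 69, 69, 69, 69]
t=10: [65, 65, 65, 65, 65, 65]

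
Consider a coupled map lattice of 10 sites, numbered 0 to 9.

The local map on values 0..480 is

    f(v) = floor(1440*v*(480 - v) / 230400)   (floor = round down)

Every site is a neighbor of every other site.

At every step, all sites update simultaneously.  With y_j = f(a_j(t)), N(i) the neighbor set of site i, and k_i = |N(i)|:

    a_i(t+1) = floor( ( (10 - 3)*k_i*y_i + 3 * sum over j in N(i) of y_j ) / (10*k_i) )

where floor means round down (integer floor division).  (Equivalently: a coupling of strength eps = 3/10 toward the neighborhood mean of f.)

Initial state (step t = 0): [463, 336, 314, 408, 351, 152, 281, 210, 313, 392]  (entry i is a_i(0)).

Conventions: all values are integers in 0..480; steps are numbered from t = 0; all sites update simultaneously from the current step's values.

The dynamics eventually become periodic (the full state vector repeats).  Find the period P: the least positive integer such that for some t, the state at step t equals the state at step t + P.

Simulating step by step:
t=0: [463, 336, 314, 408, 351, 152, 281, 210, 313, 392]
t=1: [122, 291, 306, 211, 277, 297, 322, 325, 307, 233]
t=2: [291, 339, 331, 346, 344, 336, 321, 319, 331, 349]
t=3: [330, 300, 307, 294, 296, 303, 314, 315, 307, 292]
t=4: [316, 335, 331, 337, 337, 333, 327, 326, 331, 339]
t=5: [317, 304, 307, 303, 303, 305, 310, 311, 307, 301]
t=6: [325, 333, 331, 333, 333, 332, 329, 329, 331, 334]
t=7: [311, 305, 307, 305, 305, 307, 309, 309, 307, 305]
t=8: [329, 332, 331, 332, 332, 331, 330, 330, 331, 332]
t=9: [309, 307, 308, 307, 307, 308, 308, 308, 308, 307]
t=10: [330, 330, 330, 330, 330, 330, 330, 330, 330, 330]
t=11: [309, 309, 309, 309, 309, 309, 309, 309, 309, 309]
t=12: [330, 330, 330, 330, 330, 330, 330, 330, 330, 330]

Answer: 2
Key observation: The state at step 10, [330, 330, 330, 330, 330, 330, 330, 330, 330, 330], reappears at step 12 — and no state repeats earlier — so the cycle the system enters has period 2.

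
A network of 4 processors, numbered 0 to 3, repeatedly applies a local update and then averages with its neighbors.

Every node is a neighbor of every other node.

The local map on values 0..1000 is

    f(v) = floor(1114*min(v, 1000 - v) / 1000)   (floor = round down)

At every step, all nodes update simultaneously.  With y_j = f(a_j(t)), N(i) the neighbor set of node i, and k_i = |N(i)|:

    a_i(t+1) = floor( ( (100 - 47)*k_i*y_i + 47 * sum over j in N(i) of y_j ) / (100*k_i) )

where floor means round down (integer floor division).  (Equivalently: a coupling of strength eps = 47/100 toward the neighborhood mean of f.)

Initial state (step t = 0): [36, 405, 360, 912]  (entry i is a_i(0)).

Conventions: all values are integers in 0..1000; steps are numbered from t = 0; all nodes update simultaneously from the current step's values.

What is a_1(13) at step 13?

Answer: a_1(13) = 546

Derivation:
t=0: [36, 405, 360, 912]
t=1: [170, 323, 304, 191]
t=2: [242, 306, 298, 251]
t=3: [291, 317, 314, 295]
t=4: [333, 343, 342, 334]
t=5: [373, 378, 377, 374]
t=6: [416, 418, 418, 417]
t=7: [463, 464, 464, 464]
t=8: [515, 515, 515, 515]
t=9: [540, 540, 540, 540]
t=10: [512, 512, 512, 512]
t=11: [543, 543, 543, 543]
t=12: [509, 509, 509, 509]
t=13: [546, 546, 546, 546]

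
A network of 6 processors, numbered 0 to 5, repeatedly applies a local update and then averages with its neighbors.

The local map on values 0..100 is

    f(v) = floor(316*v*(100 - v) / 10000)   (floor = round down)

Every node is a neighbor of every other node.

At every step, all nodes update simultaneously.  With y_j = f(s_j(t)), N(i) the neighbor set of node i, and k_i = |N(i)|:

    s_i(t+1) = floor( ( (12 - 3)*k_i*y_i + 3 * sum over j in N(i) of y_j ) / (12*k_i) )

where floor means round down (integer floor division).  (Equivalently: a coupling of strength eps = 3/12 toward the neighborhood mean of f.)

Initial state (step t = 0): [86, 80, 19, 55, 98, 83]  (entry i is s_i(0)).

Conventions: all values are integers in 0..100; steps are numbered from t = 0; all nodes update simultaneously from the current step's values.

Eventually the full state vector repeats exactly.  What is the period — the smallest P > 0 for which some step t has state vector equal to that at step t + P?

Answer: 2
Key observation: The state at step 20, [78, 78, 78, 78, 78, 78], reappears at step 22 — and no state repeats earlier — so the cycle the system enters has period 2.

Derivation:
t=0: [86, 80, 19, 55, 98, 83]
t=1: [39, 48, 46, 67, 17, 44]
t=2: [73, 75, 75, 69, 51, 74]
t=3: [62, 60, 60, 66, 73, 61]
t=4: [73, 74, 74, 70, 64, 74]
t=5: [62, 61, 61, 65, 69, 61]
t=6: [73, 74, 74, 71, 68, 74]
t=7: [62, 60, 60, 64, 66, 60]
t=8: [73, 74, 74, 72, 71, 74]
t=9: [61, 60, 60, 62, 64, 60]
t=10: [74, 74, 74, 74, 72, 74]
t=11: [60, 60, 60, 60, 62, 60]
t=12: [74, 74, 74, 74, 74, 74]
t=13: [60, 60, 60, 60, 60, 60]
t=14: [75, 75, 75, 75, 75, 75]
t=15: [59, 59, 59, 59, 59, 59]
t=16: [76, 76, 76, 76, 76, 76]
t=17: [57, 57, 57, 57, 57, 57]
t=18: [77, 77, 77, 77, 77, 77]
t=19: [55, 55, 55, 55, 55, 55]
t=20: [78, 78, 78, 78, 78, 78]
t=21: [54, 54, 54, 54, 54, 54]
t=22: [78, 78, 78, 78, 78, 78]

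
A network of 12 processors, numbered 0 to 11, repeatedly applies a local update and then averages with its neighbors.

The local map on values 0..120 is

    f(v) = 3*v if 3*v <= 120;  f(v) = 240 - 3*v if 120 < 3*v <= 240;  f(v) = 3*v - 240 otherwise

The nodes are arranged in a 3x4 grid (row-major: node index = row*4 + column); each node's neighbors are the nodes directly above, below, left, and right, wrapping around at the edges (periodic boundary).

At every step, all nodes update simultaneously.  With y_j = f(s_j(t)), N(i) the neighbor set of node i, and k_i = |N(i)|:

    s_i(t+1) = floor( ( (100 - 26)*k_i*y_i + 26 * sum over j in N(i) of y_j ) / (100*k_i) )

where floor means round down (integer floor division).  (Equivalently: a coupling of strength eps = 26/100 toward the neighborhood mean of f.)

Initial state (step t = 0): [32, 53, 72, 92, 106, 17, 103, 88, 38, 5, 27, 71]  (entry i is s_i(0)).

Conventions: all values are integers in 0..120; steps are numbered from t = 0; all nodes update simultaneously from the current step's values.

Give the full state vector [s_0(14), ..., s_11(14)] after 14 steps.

Answer: [40, 84, 84, 35, 76, 67, 77, 54, 16, 35, 91, 58]

Derivation:
t=0: [32, 53, 72, 92, 106, 17, 103, 88, 38, 5, 27, 71]
t=1: [91, 72, 35, 37, 76, 53, 62, 31, 98, 32, 68, 36]
t=2: [37, 38, 92, 104, 25, 72, 60, 87, 56, 83, 50, 99]
t=3: [103, 96, 48, 67, 70, 34, 55, 32, 69, 26, 77, 58]
t=4: [60, 57, 82, 50, 41, 90, 75, 84, 40, 70, 27, 60]
t=5: [70, 59, 21, 75, 101, 37, 19, 27, 106, 41, 67, 64]
t=6: [36, 67, 57, 25, 66, 101, 61, 71, 74, 105, 47, 49]
t=7: [91, 49, 68, 74, 45, 60, 58, 37, 33, 69, 92, 83]
t=8: [44, 79, 40, 25, 97, 63, 64, 95, 84, 43, 36, 23]
t=9: [89, 27, 104, 77, 51, 51, 56, 49, 30, 93, 102, 66]
t=10: [37, 74, 68, 21, 83, 82, 73, 82, 79, 49, 63, 47]
t=11: [88, 29, 36, 63, 14, 13, 21, 16, 22, 73, 53, 81]
t=12: [33, 76, 98, 49, 42, 42, 64, 45, 54, 33, 72, 18]
t=13: [92, 32, 51, 89, 110, 102, 54, 97, 81, 88, 34, 59]
t=14: [40, 84, 84, 35, 76, 67, 77, 54, 16, 35, 91, 58]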